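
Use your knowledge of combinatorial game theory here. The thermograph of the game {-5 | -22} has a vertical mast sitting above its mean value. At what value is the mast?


Game = {-5 | -22}, a switch {a | b} with numbers a > b.
Its thermograph has left wall a - t and right wall b + t, which meet at t = (a - b)/2, where both equal (a + b)/2. So the mast (mean value) is at (a + b)/2.
Mean = (-5 + (-22))/2 = -27/2 = -27/2

-27/2


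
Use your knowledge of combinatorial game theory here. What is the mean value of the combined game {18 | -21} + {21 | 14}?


G1 = {18 | -21}, G2 = {21 | 14}
Each is a switch {a | b} with numbers a > b; its mean value is (a + b)/2, and mean value is additive over game sums: m(G1 + G2) = m(G1) + m(G2).
Mean of G1 = (18 + (-21))/2 = -3/2 = -3/2
Mean of G2 = (21 + (14))/2 = 35/2 = 35/2
Mean of G1 + G2 = -3/2 + 35/2 = 16

16


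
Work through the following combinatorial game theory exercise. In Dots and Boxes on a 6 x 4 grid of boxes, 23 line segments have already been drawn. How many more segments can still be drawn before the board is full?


Grid: 6 x 4 boxes, i.e. 7 rows and 5 columns of dots.
Horizontal edges: (rows + 1) * cols = 7 * 4 = 28
Vertical edges: rows * (cols + 1) = 6 * 5 = 30
Total edges: 28 + 30 = 58
Edges drawn: 23
Remaining: 58 - 23 = 35

35


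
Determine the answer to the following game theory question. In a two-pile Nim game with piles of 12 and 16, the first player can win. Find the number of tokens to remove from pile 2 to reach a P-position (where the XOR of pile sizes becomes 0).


Piles: 12 and 16
Current XOR: 12 XOR 16 = 28 (non-zero, so this is an N-position).
To make the XOR zero, we need to find a move that balances the piles.
For pile 2 (size 16): target = 16 XOR 28 = 12
We reduce pile 2 from 16 to 12.
Tokens removed: 16 - 12 = 4
Verification: 12 XOR 12 = 0

4


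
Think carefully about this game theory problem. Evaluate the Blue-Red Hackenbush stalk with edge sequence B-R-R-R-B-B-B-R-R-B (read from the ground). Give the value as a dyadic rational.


Edges (from ground): B-R-R-R-B-B-B-R-R-B
By Berlekamp's sign-expansion rule, a Blue-Red Hackenbush stalk has the value of the surreal number whose sign sequence is the edge sequence with B -> + and R -> -.
Sign sequence: +---+++--+
Trace the sign expansion in the surreal number tree, starting from 0:
Edge 1: B (sign +) -> bounds (0, +inf), value = 1
Edge 2: R (sign -) -> bounds (0, 1), value = 1/2
Edge 3: R (sign -) -> bounds (0, 1/2), value = 1/4
Edge 4: R (sign -) -> bounds (0, 1/4), value = 1/8
Edge 5: B (sign +) -> bounds (1/8, 1/4), value = 3/16
Edge 6: B (sign +) -> bounds (3/16, 1/4), value = 7/32
Edge 7: B (sign +) -> bounds (7/32, 1/4), value = 15/64
Edge 8: R (sign -) -> bounds (7/32, 15/64), value = 29/128
Edge 9: R (sign -) -> bounds (7/32, 29/128), value = 57/256
Edge 10: B (sign +) -> bounds (57/256, 29/128), value = 115/512
Game value = 115/512

115/512


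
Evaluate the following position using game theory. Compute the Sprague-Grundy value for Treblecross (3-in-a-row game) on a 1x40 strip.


Treblecross: place X on empty cells; 3-in-a-row wins.
Playing within two cells of an existing X lets the opponent win at once, so sensible play treats the cells i-2..i+2 around each X as dead. The player left with no safe cell loses, so this is a normal-play take-away game on strips of safe cells.
Placing X at cell i (0-indexed) of a strip of k safe cells leaves independent strips of sizes max(0, i-2) and max(0, k-i-3). Hence G(k) = mex{ G(max(0,i-2)) XOR G(max(0,k-i-3)) : 0 <= i < k }, with G(0) = 0.
G(1): splits (0,0):0^0=0 -> mex({0}) = 1
G(2): splits (0,0):0^0=0 -> mex({0}) = 1
G(3): splits (0,0):0^0=0 -> mex({0}) = 1
G(4): splits (0,1):0^1=1 (0,0):0^0=0 -> mex({0, 1}) = 2
G(5): splits (0,2):0^1=1 (0,1):0^1=1 (0,0):0^0=0 -> mex({0, 1}) = 2
G(6) = mex({1}) = 0
G(7) = mex({0, 1, 2}) = 3
G(8) = mex({0, 1, 2}) = 3
G(9) = mex({0, 2}) = 1
G(10) = mex({0, 2, 3}) = 1
G(11) = mex({0, 3}) = 1
G(12) = mex({1, 3}) = 0
G(13) = mex({0, 1, 2, 3}) = 4
G(14) = mex({0, 1, 2}) = 3
G(15) = mex({0, 1, 2}) = 3
G(16) = mex({0, 1, 2, 4}) = 3
G(17) = mex({0, 1, 3, 4}) = 2
G(18) = mex({0, 1, 3, 4}) = 2
G(19) = mex({0, 1, 3, 5}) = 2
G(20) = mex({0, 1, 2, 3, 5}) = 4
G(21) = mex({0, 1, 2, 3, 5}) = 4
G(22) = mex({1, 2, 6}) = 0
G(23) = mex({0, 1, 2, 3, 4, 6}) = 5
G(24) = mex({0, 1, 2, 3, 4}) = 5
G(25) = mex({0, 1, 3, 4, 7}) = 2
G(26) = mex({0, 1, 3, 4, 5, 7}) = 2
G(27) = mex({0, 1, 3, 5}) = 2
G(28) = mex({0, 1, 2, 5}) = 3
G(29) = mex({0, 1, 2, 4, 5, 6}) = 3
G(30) = mex({1, 2, 4, 6}) = 0
G(31) = mex({0, 1, 2, 3, 4, 6}) = 5
G(32) = mex({1, 2, 3, 4, 7}) = 0
G(33) = mex({0, 3, 7}) = 1
G(34) = mex({0, 2, 3, 5, 7}) = 1
G(35) = mex({0, 2, 3, 5, 6}) = 1
G(36) = mex({0, 1, 2, 5, 6}) = 3
G(37) = mex({0, 1, 2, 4, 5, 6}) = 3
G(38) = mex({0, 1, 2, 4}) = 3
G(39) = mex({0, 1, 2, 3, 4, 7}) = 5
G(40) = mex({0, 1, 2, 3, 4, 5, 7}) = 6
Therefore G(40) = 6.

6


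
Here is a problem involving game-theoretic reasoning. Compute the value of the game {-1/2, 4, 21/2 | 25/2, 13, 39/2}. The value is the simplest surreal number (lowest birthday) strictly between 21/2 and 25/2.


Left options: {-1/2, 4, 21/2}, max = 21/2
Right options: {25/2, 13, 39/2}, min = 25/2
All options are numbers and max(Left) < min(Right), so by the simplicity theorem the value is the simplest (earliest-born) number strictly between 21/2 and 25/2.
Integers 11 through 12 all lie strictly between 21/2 and 25/2.
Among integers, the simplest (lowest birthday = smallest |n|; 0 is born on day 0, +-n on day n) is 11.
No non-integer in the interval can be simpler: if x is a non-integer in the interval, then floor(x) or ceil(x) also lies in the interval (the interval contains an integer), and both are proper prefixes of x's sign expansion, i.e. born earlier. So the game value is 11.
Game value = 11

11


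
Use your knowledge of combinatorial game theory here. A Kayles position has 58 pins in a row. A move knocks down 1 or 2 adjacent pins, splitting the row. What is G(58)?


Kayles: a move removes 1 or 2 adjacent pins from a contiguous row.
Removing pins from a row of k leaves two independent rows (a, b) with a + b = k - 1 (one pin) or a + b = k - 2 (two pins); an end removal gives a = 0.
By Sprague-Grundy, G(k) = mex{ G(a) XOR G(b) } over all these splits. G(0) = 0.
G(1): splits (0,0):0^0=0 -> mex({0}) = 1
G(2): splits (0,1):0^1=1 (0,0):0^0=0 -> mex({0, 1}) = 2
G(3): splits (0,2):0^2=2 (1,1):1^1=0 (0,1):0^1=1 -> mex({0, 1, 2}) = 3
G(4): splits (0,3):0^3=3 (1,2):1^2=3 (0,2):0^2=2 (1,1):1^1=0 -> mex({0, 2, 3}) = 1
G(5): splits (0,4):0^1=1 (1,3):1^3=2 (2,2):2^2=0 (0,3):0^3=3 (1,2):1^2=3 -> mex({0, 1, 2, 3}) = 4
G(6) = mex({0, 1, 2, 4}) = 3
G(7) = mex({0, 1, 3, 4, 5}) = 2
G(8) = mex({0, 2, 3, 5, 6}) = 1
G(9) = mex({0, 1, 2, 3, 6, 7}) = 4
G(10) = mex({0, 1, 3, 4, 5, 7}) = 2
G(11) = mex({0, 1, 2, 3, 4, 5}) = 6
G(12) = mex({0, 1, 2, 3, 5, 6, 7}) = 4
G(13) = mex({0, 2, 3, 4, 6, 7}) = 1
G(14) = mex({0, 1, 4, 5, 6, 7}) = 2
G(15) = mex({0, 1, 2, 3, 4, 5, 6}) = 7
G(16) = mex({0, 2, 3, 5, 6, 7}) = 1
G(17) = mex({0, 1, 2, 3, 5, 6, 7}) = 4
G(18) = mex({0, 1, 2, 4, 5, 6}) = 3
G(19) = mex({0, 1, 3, 4, 5, 7}) = 2
G(20) = mex({0, 2, 3, 4, 5, 6, 7}) = 1
G(21) = mex({0, 1, 2, 3, 5, 6, 7}) = 4
G(22) = mex({0, 1, 2, 3, 4, 5, 7}) = 6
G(23) = mex({0, 1, 2, 3, 4, 5, 6}) = 7
G(24) = mex({0, 1, 2, 3, 5, 6, 7}) = 4
G(25) = mex({0, 2, 3, 4, 6, 7}) = 1
G(26) = mex({0, 1, 3, 4, 5, 6, 7}) = 2
G(27) = mex({0, 1, 2, 3, 4, 5, 6, 7}) = 8
G(28) = mex({0, 1, 2, 3, 4, 6, 7, 8}) = 5
G(29) = mex({0, 1, 2, 3, 5, 6, 7, 8, 9}) = 4
G(30) = mex({0, 1, 2, 3, 4, 5, 6, 9, 10}) = 7
G(31) = mex({0, 1, 3, 4, 5, 7, 10, 11}) = 2
G(32) = mex({0, 2, 3, 4, 5, 6, 7, 9, 11}) = 1
G(33) = mex({0, 1, 2, 3, 4, 5, 6, 7, 9, 12}) = 8
G(34) = mex({0, 1, 2, 3, 4, 5, 7, 8, 11, 12}) = 6
G(35) = mex({0, 1, 2, 3, 4, 5, 6, 8, 9, 10, 11}) = 7
G(36) = mex({0, 1, 2, 3, 5, 6, 7, 9, 10}) = 4
G(37) = mex({0, 2, 3, 4, 6, 7, 9, 10, 11, 12}) = 1
G(38) = mex({0, 1, 3, 4, 5, 6, 7, 9, 10, 11, 12}) = 2
G(39) = mex({0, 1, 2, 4, 5, 6, 7, 9, 10, 12, 14}) = 3
G(40) = mex({0, 2, 3, 4, 6, 7, 11, 12, 14}) = 1
G(41) = mex({0, 1, 2, 3, 5, 6, 7, 9, 10, 11, 12}) = 4
G(42) = mex({0, 1, 2, 3, 4, 5, 6, 9, 10}) = 7
G(43) = mex({0, 1, 3, 4, 5, 7, 9, 10, 12, 15}) = 2
G(44) = mex({0, 2, 3, 4, 5, 6, 7, 9, 10, 12, 15}) = 1
G(45) = mex({0, 1, 2, 3, 4, 5, 6, 7, 9, 10, 12, 14}) = 8
G(46) = mex({0, 1, 3, 4, 5, 7, 8, 11, 12, 14}) = 2
G(47) = mex({0, 1, 2, 3, 4, 5, 6, 8, 9, 10, 11, 12}) = 7
G(48) = mex({0, 1, 2, 3, 5, 6, 7, 9, 10}) = 4
G(49) = mex({0, 2, 3, 4, 6, 7, 9, 10, 11, 12, 15}) = 1
G(50) = mex({0, 1, 4, 5, 6, 7, 9, 11, 12, 14, 15}) = 2
G(51) = mex({0, 1, 2, 3, 4, 5, 6, 7, 9, 12, 14, 15}) = 8
G(52) = mex({0, 2, 3, 4, 5, 6, 7, 8, 11, 12, 15}) = 1
G(53) = mex({0, 1, 2, 3, 5, 6, 7, 8, 9, 10, 11, 12}) = 4
G(54) = mex({0, 1, 2, 3, 4, 5, 6, 9, 10}) = 7
G(55) = mex({0, 1, 3, 4, 5, 7, 9, 10, 11, 12}) = 2
G(56) = mex({0, 2, 3, 4, 5, 6, 7, 9, 10, 11, 12, 13, 14}) = 1
G(57) = mex({0, 1, 2, 3, 5, 6, 7, 9, 10, 12, 13, 14, 15}) = 4
G(58) = mex({0, 1, 3, 4, 5, 7, 11, 12, 14, 15}) = 2
Therefore G(58) = 2.

2


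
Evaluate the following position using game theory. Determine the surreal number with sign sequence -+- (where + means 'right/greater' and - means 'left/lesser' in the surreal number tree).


Sign expansion: -+-
Rule: track bounds (lo, hi), initially (-inf, +inf). On '+', the current value becomes lo and we move to the simplest number in (value, hi): value + 1 if hi = +inf, otherwise the midpoint (value + hi)/2. On '-', the current value becomes hi and we move to value - 1 if lo = -inf, otherwise the midpoint (lo + value)/2.
Start at 0.
Step 1: sign = -, move left. Bounds: (-inf, 0). Value = -1
Step 2: sign = +, move right. Bounds: (-1, 0). Value = -1/2
Step 3: sign = -, move left. Bounds: (-1, -1/2). Value = -3/4
The surreal number with sign expansion -+- is -3/4.

-3/4


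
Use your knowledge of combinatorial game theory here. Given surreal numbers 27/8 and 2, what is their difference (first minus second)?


x = 27/8, y = 2
Converting to common denominator: 8
x = 27/8, y = 16/8
x - y = 27/8 - 2 = 11/8

11/8


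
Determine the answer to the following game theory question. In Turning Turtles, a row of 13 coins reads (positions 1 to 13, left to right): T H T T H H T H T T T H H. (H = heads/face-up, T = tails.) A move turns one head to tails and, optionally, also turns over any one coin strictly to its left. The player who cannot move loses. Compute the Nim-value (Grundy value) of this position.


Coins: T H T T H H T H T T T H H
Key fact: a single head at position k behaves exactly like a Nim heap of size k (turning it to T and optionally flipping a coin at j < k corresponds to moving the heap from k to j, or to 0), and heads combine as a disjunctive sum (two heads at the same place would cancel, matching j XOR j = 0). So the Nim-value is the XOR of the 1-indexed positions of the heads.
Face-up positions (1-indexed): [2, 5, 6, 8, 12, 13]
XOR 0 with 2: 0 XOR 2 = 2
XOR 2 with 5: 2 XOR 5 = 7
XOR 7 with 6: 7 XOR 6 = 1
XOR 1 with 8: 1 XOR 8 = 9
XOR 9 with 12: 9 XOR 12 = 5
XOR 5 with 13: 5 XOR 13 = 8
Nim-value = 8

8


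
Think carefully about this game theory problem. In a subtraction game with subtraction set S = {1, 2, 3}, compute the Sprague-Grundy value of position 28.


The subtraction set is S = {1, 2, 3}.
G(k) = mex{ G(k - s) : s in S, s <= k }. We compute iteratively: G(0) = 0.
G(1) = mex({0}) = 1
G(2) = mex({0, 1}) = 2
G(3) = mex({0, 1, 2}) = 3
G(4) = mex({1, 2, 3}) = 0
G(5) = mex({0, 2, 3}) = 1
G(6) = mex({0, 1, 3}) = 2
Observe that G(4)..G(6) = 0, 1, 2 repeats G(0)..G(2) = 0, 1, 2.
For k >= max(S) = 3, G(k) is determined by the previous 3 values G(k-3)..G(k-1); a window of 3 consecutive values has recurred shifted by 4, so by induction G(k + 4) = G(k) for all k >= 0: the sequence is periodic from the start with period 4.
One period: G(0..3) = 0, 1, 2, 3.
28 mod 4 = 0, so G(28) = G(0) = 0.

0


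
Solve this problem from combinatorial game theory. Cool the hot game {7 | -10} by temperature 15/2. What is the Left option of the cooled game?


Original game: {7 | -10} (a switch {a | b} with a > b).
Cooling by t (for t below the temperature (a - b)/2 = 17/2) taxes each move by t: {a | b} cooled by t is {a - t | b + t}.
Cooling amount: t = 15/2
Cooled Left option: 7 - 15/2 = -1/2
Cooled Right option: -10 + 15/2 = -5/2
Cooled game: {-1/2 | -5/2}
Left option = -1/2

-1/2


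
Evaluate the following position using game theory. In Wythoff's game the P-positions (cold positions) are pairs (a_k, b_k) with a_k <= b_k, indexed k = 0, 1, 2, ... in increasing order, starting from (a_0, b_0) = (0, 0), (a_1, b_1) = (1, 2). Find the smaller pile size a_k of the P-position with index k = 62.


By Wythoff's theorem, a_k = floor(k * phi) and b_k = floor(k * phi^2) = a_k + k, where phi = (1 + sqrt(5))/2 is the golden ratio.
phi = (1 + sqrt(5))/2 = 1.618034
k = 62
k * phi = 62 * 1.618034 = 100.318107
a_62 = floor(k * phi) = 100

100


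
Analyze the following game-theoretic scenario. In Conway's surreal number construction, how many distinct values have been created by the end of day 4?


Day 0: {|} = 0 is born. Count = 1.
Day n: the number of surreal numbers born by day n is 2^(n+1) - 1.
By day 0: 2^1 - 1 = 1
By day 1: 2^2 - 1 = 3
By day 2: 2^3 - 1 = 7
By day 3: 2^4 - 1 = 15
By day 4: 2^5 - 1 = 31
By day 4: 31 surreal numbers.

31


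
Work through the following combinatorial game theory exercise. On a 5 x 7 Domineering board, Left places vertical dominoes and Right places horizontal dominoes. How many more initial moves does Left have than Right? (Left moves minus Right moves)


Board is 5 x 7 (rows x cols).
Left (vertical) placements: (rows-1) * cols = 4 * 7 = 28
Right (horizontal) placements: rows * (cols-1) = 5 * 6 = 30
Advantage = Left - Right = 28 - 30 = -2

-2


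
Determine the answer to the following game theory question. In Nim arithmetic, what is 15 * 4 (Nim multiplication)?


Nim multiplication is bilinear over XOR: (u XOR v) * w = (u*w) XOR (v*w).
So we split each operand into its bit components and XOR the pairwise Nim products.
15 = 1 + 2 + 4 + 8 (as XOR of powers of 2).
4 = 4 (as XOR of powers of 2).
Using the standard Nim-product table on single bits:
  2*2 = 3,   2*4 = 8,   2*8 = 12,
  4*4 = 6,   4*8 = 11,  8*8 = 13,
and  1*x = x (identity), k*l = l*k (commutative).
Pairwise Nim products:
  1 * 4 = 4
  2 * 4 = 8
  4 * 4 = 6
  8 * 4 = 11
XOR them: 4 XOR 8 XOR 6 XOR 11 = 1.
Result: 15 * 4 = 1 (in Nim).

1


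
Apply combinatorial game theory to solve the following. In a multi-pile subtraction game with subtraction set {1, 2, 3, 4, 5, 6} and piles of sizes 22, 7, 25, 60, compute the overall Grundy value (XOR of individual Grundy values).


Subtraction set: {1, 2, 3, 4, 5, 6}
For this subtraction set, G(n) = n mod 7 (period = max + 1 = 7).
Pile 1 (size 22): G(22) = 22 mod 7 = 1
Pile 2 (size 7): G(7) = 7 mod 7 = 0
Pile 3 (size 25): G(25) = 25 mod 7 = 4
Pile 4 (size 60): G(60) = 60 mod 7 = 4
Total Grundy value = XOR of all: 1 XOR 0 XOR 4 XOR 4 = 1

1


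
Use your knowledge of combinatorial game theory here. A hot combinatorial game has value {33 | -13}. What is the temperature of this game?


The game is {33 | -13}, a switch {a | b} with numbers a > b.
Cooling {a | b} by t gives {a - t | b + t}, which stops being hot when a - t = b + t, i.e. at t = (a - b)/2. So the temperature of a switch is (a - b)/2.
Temperature = (Left option - Right option) / 2
= (33 - (-13)) / 2
= 46 / 2
= 23

23


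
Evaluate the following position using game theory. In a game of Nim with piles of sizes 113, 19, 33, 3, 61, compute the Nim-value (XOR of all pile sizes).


We need the XOR (exclusive or) of all pile sizes.
After XOR-ing pile 1 (size 113): 0 XOR 113 = 113
After XOR-ing pile 2 (size 19): 113 XOR 19 = 98
After XOR-ing pile 3 (size 33): 98 XOR 33 = 67
After XOR-ing pile 4 (size 3): 67 XOR 3 = 64
After XOR-ing pile 5 (size 61): 64 XOR 61 = 125
The Nim-value of this position is 125.

125


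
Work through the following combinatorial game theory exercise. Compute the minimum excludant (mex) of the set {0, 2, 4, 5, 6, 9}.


Set = {0, 2, 4, 5, 6, 9}
0 is in the set.
1 is NOT in the set. This is the mex.
mex = 1

1


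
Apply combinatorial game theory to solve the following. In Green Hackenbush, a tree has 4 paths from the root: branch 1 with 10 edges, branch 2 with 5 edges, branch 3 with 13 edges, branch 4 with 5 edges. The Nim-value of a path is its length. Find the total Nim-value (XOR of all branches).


The tree has 4 branches from the ground vertex.
In Green Hackenbush, the Nim-value of a simple path of length k is k.
Branch 1: length 10, Nim-value = 10
Branch 2: length 5, Nim-value = 5
Branch 3: length 13, Nim-value = 13
Branch 4: length 5, Nim-value = 5
Total Nim-value = XOR of all branch values:
0 XOR 10 = 10
10 XOR 5 = 15
15 XOR 13 = 2
2 XOR 5 = 7
Nim-value of the tree = 7

7


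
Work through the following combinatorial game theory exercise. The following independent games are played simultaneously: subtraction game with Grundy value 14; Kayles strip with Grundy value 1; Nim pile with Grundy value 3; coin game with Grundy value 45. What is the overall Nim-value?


By the Sprague-Grundy theorem, the Grundy value of a sum of games is the XOR of individual Grundy values.
subtraction game: Grundy value = 14. Running XOR: 0 XOR 14 = 14
Kayles strip: Grundy value = 1. Running XOR: 14 XOR 1 = 15
Nim pile: Grundy value = 3. Running XOR: 15 XOR 3 = 12
coin game: Grundy value = 45. Running XOR: 12 XOR 45 = 33
The combined Grundy value is 33.

33


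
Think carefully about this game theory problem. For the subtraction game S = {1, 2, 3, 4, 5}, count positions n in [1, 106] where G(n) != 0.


Subtraction set S = {1, 2, 3, 4, 5}, so G(n) = n mod 6.
G(n) = 0 when n is a multiple of 6.
Multiples of 6 in [1, 106]: 17
N-positions (nonzero Grundy) = 106 - 17 = 89

89


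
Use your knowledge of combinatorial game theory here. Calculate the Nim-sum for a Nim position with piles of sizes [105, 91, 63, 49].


We need the XOR (exclusive or) of all pile sizes.
After XOR-ing pile 1 (size 105): 0 XOR 105 = 105
After XOR-ing pile 2 (size 91): 105 XOR 91 = 50
After XOR-ing pile 3 (size 63): 50 XOR 63 = 13
After XOR-ing pile 4 (size 49): 13 XOR 49 = 60
The Nim-value of this position is 60.

60


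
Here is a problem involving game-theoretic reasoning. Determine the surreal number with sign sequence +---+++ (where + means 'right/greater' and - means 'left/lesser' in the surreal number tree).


Sign expansion: +---+++
Rule: track bounds (lo, hi), initially (-inf, +inf). On '+', the current value becomes lo and we move to the simplest number in (value, hi): value + 1 if hi = +inf, otherwise the midpoint (value + hi)/2. On '-', the current value becomes hi and we move to value - 1 if lo = -inf, otherwise the midpoint (lo + value)/2.
Start at 0.
Step 1: sign = +, move right. Bounds: (0, +inf). Value = 1
Step 2: sign = -, move left. Bounds: (0, 1). Value = 1/2
Step 3: sign = -, move left. Bounds: (0, 1/2). Value = 1/4
Step 4: sign = -, move left. Bounds: (0, 1/4). Value = 1/8
Step 5: sign = +, move right. Bounds: (1/8, 1/4). Value = 3/16
Step 6: sign = +, move right. Bounds: (3/16, 1/4). Value = 7/32
Step 7: sign = +, move right. Bounds: (7/32, 1/4). Value = 15/64
The surreal number with sign expansion +---+++ is 15/64.

15/64


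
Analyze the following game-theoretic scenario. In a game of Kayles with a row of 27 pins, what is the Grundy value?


Kayles: a move removes 1 or 2 adjacent pins from a contiguous row.
Removing pins from a row of k leaves two independent rows (a, b) with a + b = k - 1 (one pin) or a + b = k - 2 (two pins); an end removal gives a = 0.
By Sprague-Grundy, G(k) = mex{ G(a) XOR G(b) } over all these splits. G(0) = 0.
G(1): splits (0,0):0^0=0 -> mex({0}) = 1
G(2): splits (0,1):0^1=1 (0,0):0^0=0 -> mex({0, 1}) = 2
G(3): splits (0,2):0^2=2 (1,1):1^1=0 (0,1):0^1=1 -> mex({0, 1, 2}) = 3
G(4): splits (0,3):0^3=3 (1,2):1^2=3 (0,2):0^2=2 (1,1):1^1=0 -> mex({0, 2, 3}) = 1
G(5): splits (0,4):0^1=1 (1,3):1^3=2 (2,2):2^2=0 (0,3):0^3=3 (1,2):1^2=3 -> mex({0, 1, 2, 3}) = 4
G(6) = mex({0, 1, 2, 4}) = 3
G(7) = mex({0, 1, 3, 4, 5}) = 2
G(8) = mex({0, 2, 3, 5, 6}) = 1
G(9) = mex({0, 1, 2, 3, 6, 7}) = 4
G(10) = mex({0, 1, 3, 4, 5, 7}) = 2
G(11) = mex({0, 1, 2, 3, 4, 5}) = 6
G(12) = mex({0, 1, 2, 3, 5, 6, 7}) = 4
G(13) = mex({0, 2, 3, 4, 6, 7}) = 1
G(14) = mex({0, 1, 4, 5, 6, 7}) = 2
G(15) = mex({0, 1, 2, 3, 4, 5, 6}) = 7
G(16) = mex({0, 2, 3, 5, 6, 7}) = 1
G(17) = mex({0, 1, 2, 3, 5, 6, 7}) = 4
G(18) = mex({0, 1, 2, 4, 5, 6}) = 3
G(19) = mex({0, 1, 3, 4, 5, 7}) = 2
G(20) = mex({0, 2, 3, 4, 5, 6, 7}) = 1
G(21) = mex({0, 1, 2, 3, 5, 6, 7}) = 4
G(22) = mex({0, 1, 2, 3, 4, 5, 7}) = 6
G(23) = mex({0, 1, 2, 3, 4, 5, 6}) = 7
G(24) = mex({0, 1, 2, 3, 5, 6, 7}) = 4
G(25) = mex({0, 2, 3, 4, 6, 7}) = 1
G(26) = mex({0, 1, 3, 4, 5, 6, 7}) = 2
G(27) = mex({0, 1, 2, 3, 4, 5, 6, 7}) = 8
Therefore G(27) = 8.

8


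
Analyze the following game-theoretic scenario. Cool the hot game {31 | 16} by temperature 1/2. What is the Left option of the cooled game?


Original game: {31 | 16} (a switch {a | b} with a > b).
Cooling by t (for t below the temperature (a - b)/2 = 15/2) taxes each move by t: {a | b} cooled by t is {a - t | b + t}.
Cooling amount: t = 1/2
Cooled Left option: 31 - 1/2 = 61/2
Cooled Right option: 16 + 1/2 = 33/2
Cooled game: {61/2 | 33/2}
Left option = 61/2

61/2


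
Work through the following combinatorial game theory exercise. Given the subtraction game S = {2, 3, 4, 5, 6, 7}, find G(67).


The subtraction set is S = {2, 3, 4, 5, 6, 7}.
G(k) = mex{ G(k - s) : s in S, s <= k }. We compute iteratively: G(0) = 0.
G(1) = mex({}) = 0
G(2) = mex({0}) = 1
G(3) = mex({0}) = 1
G(4) = mex({0, 1}) = 2
G(5) = mex({0, 1}) = 2
G(6) = mex({0, 1, 2}) = 3
G(7) = mex({0, 1, 2}) = 3
G(8) = mex({0, 1, 2, 3}) = 4
G(9) = mex({1, 2, 3}) = 0
G(10) = mex({1, 2, 3, 4}) = 0
G(11) = mex({0, 2, 3, 4}) = 1
G(12) = mex({0, 2, 3, 4}) = 1
G(13) = mex({0, 1, 3, 4}) = 2
G(14) = mex({0, 1, 3, 4}) = 2
G(15) = mex({0, 1, 2, 4}) = 3
Observe that G(9)..G(15) = 0, 0, 1, 1, 2, 2, 3 repeats G(0)..G(6) = 0, 0, 1, 1, 2, 2, 3.
For k >= max(S) = 7, G(k) is determined by the previous 7 values G(k-7)..G(k-1); a window of 7 consecutive values has recurred shifted by 9, so by induction G(k + 9) = G(k) for all k >= 0: the sequence is periodic from the start with period 9.
One period: G(0..8) = 0, 0, 1, 1, 2, 2, 3, 3, 4.
67 mod 9 = 4, so G(67) = G(4) = 2.

2


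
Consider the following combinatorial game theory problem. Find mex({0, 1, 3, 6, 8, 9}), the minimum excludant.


Set = {0, 1, 3, 6, 8, 9}
0 is in the set.
1 is in the set.
2 is NOT in the set. This is the mex.
mex = 2

2


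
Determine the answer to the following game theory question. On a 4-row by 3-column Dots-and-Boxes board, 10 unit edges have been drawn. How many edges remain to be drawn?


Grid: 4 x 3 boxes, i.e. 5 rows and 4 columns of dots.
Horizontal edges: (rows + 1) * cols = 5 * 3 = 15
Vertical edges: rows * (cols + 1) = 4 * 4 = 16
Total edges: 15 + 16 = 31
Edges drawn: 10
Remaining: 31 - 10 = 21

21


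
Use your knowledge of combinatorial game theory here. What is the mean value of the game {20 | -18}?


Game = {20 | -18}, a switch {a | b} with numbers a > b.
Its thermograph has left wall a - t and right wall b + t, which meet at t = (a - b)/2, where both equal (a + b)/2. So the mast (mean value) is at (a + b)/2.
Mean = (20 + (-18))/2 = 2/2 = 1

1


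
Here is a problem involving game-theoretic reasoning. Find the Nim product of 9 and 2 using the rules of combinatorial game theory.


Nim multiplication is bilinear over XOR: (u XOR v) * w = (u*w) XOR (v*w).
So we split each operand into its bit components and XOR the pairwise Nim products.
9 = 1 + 8 (as XOR of powers of 2).
2 = 2 (as XOR of powers of 2).
Using the standard Nim-product table on single bits:
  2*2 = 3,   2*4 = 8,   2*8 = 12,
  4*4 = 6,   4*8 = 11,  8*8 = 13,
and  1*x = x (identity), k*l = l*k (commutative).
Pairwise Nim products:
  1 * 2 = 2
  8 * 2 = 12
XOR them: 2 XOR 12 = 14.
Result: 9 * 2 = 14 (in Nim).

14


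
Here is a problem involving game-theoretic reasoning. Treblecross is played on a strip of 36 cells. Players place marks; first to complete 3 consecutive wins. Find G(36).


Treblecross: place X on empty cells; 3-in-a-row wins.
Playing within two cells of an existing X lets the opponent win at once, so sensible play treats the cells i-2..i+2 around each X as dead. The player left with no safe cell loses, so this is a normal-play take-away game on strips of safe cells.
Placing X at cell i (0-indexed) of a strip of k safe cells leaves independent strips of sizes max(0, i-2) and max(0, k-i-3). Hence G(k) = mex{ G(max(0,i-2)) XOR G(max(0,k-i-3)) : 0 <= i < k }, with G(0) = 0.
G(1): splits (0,0):0^0=0 -> mex({0}) = 1
G(2): splits (0,0):0^0=0 -> mex({0}) = 1
G(3): splits (0,0):0^0=0 -> mex({0}) = 1
G(4): splits (0,1):0^1=1 (0,0):0^0=0 -> mex({0, 1}) = 2
G(5): splits (0,2):0^1=1 (0,1):0^1=1 (0,0):0^0=0 -> mex({0, 1}) = 2
G(6) = mex({1}) = 0
G(7) = mex({0, 1, 2}) = 3
G(8) = mex({0, 1, 2}) = 3
G(9) = mex({0, 2}) = 1
G(10) = mex({0, 2, 3}) = 1
G(11) = mex({0, 3}) = 1
G(12) = mex({1, 3}) = 0
G(13) = mex({0, 1, 2, 3}) = 4
G(14) = mex({0, 1, 2}) = 3
G(15) = mex({0, 1, 2}) = 3
G(16) = mex({0, 1, 2, 4}) = 3
G(17) = mex({0, 1, 3, 4}) = 2
G(18) = mex({0, 1, 3, 4}) = 2
G(19) = mex({0, 1, 3, 5}) = 2
G(20) = mex({0, 1, 2, 3, 5}) = 4
G(21) = mex({0, 1, 2, 3, 5}) = 4
G(22) = mex({1, 2, 6}) = 0
G(23) = mex({0, 1, 2, 3, 4, 6}) = 5
G(24) = mex({0, 1, 2, 3, 4}) = 5
G(25) = mex({0, 1, 3, 4, 7}) = 2
G(26) = mex({0, 1, 3, 4, 5, 7}) = 2
G(27) = mex({0, 1, 3, 5}) = 2
G(28) = mex({0, 1, 2, 5}) = 3
G(29) = mex({0, 1, 2, 4, 5, 6}) = 3
G(30) = mex({1, 2, 4, 6}) = 0
G(31) = mex({0, 1, 2, 3, 4, 6}) = 5
G(32) = mex({1, 2, 3, 4, 7}) = 0
G(33) = mex({0, 3, 7}) = 1
G(34) = mex({0, 2, 3, 5, 7}) = 1
G(35) = mex({0, 2, 3, 5, 6}) = 1
G(36) = mex({0, 1, 2, 5, 6}) = 3
Therefore G(36) = 3.

3


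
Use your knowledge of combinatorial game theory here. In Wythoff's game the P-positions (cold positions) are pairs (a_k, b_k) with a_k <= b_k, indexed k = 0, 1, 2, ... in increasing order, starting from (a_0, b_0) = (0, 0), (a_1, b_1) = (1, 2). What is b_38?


By Wythoff's theorem, a_k = floor(k * phi) and b_k = floor(k * phi^2) = a_k + k, where phi = (1 + sqrt(5))/2 is the golden ratio.
phi = (1 + sqrt(5))/2 = 1.618034
phi^2 = phi + 1 = 2.618034
k = 38
k * phi^2 = 38 * 2.618034 = 99.485292
b_38 = floor(k * phi^2) = 99 (check: a_38 + k = 61 + 38 = 99)

99


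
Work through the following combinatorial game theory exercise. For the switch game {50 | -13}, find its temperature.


The game is {50 | -13}, a switch {a | b} with numbers a > b.
Cooling {a | b} by t gives {a - t | b + t}, which stops being hot when a - t = b + t, i.e. at t = (a - b)/2. So the temperature of a switch is (a - b)/2.
Temperature = (Left option - Right option) / 2
= (50 - (-13)) / 2
= 63 / 2
= 63/2

63/2


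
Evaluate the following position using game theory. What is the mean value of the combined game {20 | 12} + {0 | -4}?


G1 = {20 | 12}, G2 = {0 | -4}
Each is a switch {a | b} with numbers a > b; its mean value is (a + b)/2, and mean value is additive over game sums: m(G1 + G2) = m(G1) + m(G2).
Mean of G1 = (20 + (12))/2 = 32/2 = 16
Mean of G2 = (0 + (-4))/2 = -4/2 = -2
Mean of G1 + G2 = 16 + -2 = 14

14


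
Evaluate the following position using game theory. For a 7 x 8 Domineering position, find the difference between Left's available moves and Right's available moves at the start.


Board is 7 x 8 (rows x cols).
Left (vertical) placements: (rows-1) * cols = 6 * 8 = 48
Right (horizontal) placements: rows * (cols-1) = 7 * 7 = 49
Advantage = Left - Right = 48 - 49 = -1

-1


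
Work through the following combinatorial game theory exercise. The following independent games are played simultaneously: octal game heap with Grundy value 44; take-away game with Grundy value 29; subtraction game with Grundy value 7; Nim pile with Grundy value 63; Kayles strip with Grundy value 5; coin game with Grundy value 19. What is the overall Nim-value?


By the Sprague-Grundy theorem, the Grundy value of a sum of games is the XOR of individual Grundy values.
octal game heap: Grundy value = 44. Running XOR: 0 XOR 44 = 44
take-away game: Grundy value = 29. Running XOR: 44 XOR 29 = 49
subtraction game: Grundy value = 7. Running XOR: 49 XOR 7 = 54
Nim pile: Grundy value = 63. Running XOR: 54 XOR 63 = 9
Kayles strip: Grundy value = 5. Running XOR: 9 XOR 5 = 12
coin game: Grundy value = 19. Running XOR: 12 XOR 19 = 31
The combined Grundy value is 31.

31


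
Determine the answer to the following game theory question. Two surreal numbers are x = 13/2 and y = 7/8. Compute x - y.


x = 13/2, y = 7/8
Converting to common denominator: 8
x = 52/8, y = 7/8
x - y = 13/2 - 7/8 = 45/8

45/8


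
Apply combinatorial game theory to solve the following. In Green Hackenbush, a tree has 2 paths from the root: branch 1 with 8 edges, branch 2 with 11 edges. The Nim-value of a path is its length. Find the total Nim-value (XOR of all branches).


The tree has 2 branches from the ground vertex.
In Green Hackenbush, the Nim-value of a simple path of length k is k.
Branch 1: length 8, Nim-value = 8
Branch 2: length 11, Nim-value = 11
Total Nim-value = XOR of all branch values:
0 XOR 8 = 8
8 XOR 11 = 3
Nim-value of the tree = 3

3


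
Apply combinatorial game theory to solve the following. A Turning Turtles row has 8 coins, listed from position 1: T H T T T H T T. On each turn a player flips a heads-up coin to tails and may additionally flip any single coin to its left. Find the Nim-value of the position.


Coins: T H T T T H T T
Key fact: a single head at position k behaves exactly like a Nim heap of size k (turning it to T and optionally flipping a coin at j < k corresponds to moving the heap from k to j, or to 0), and heads combine as a disjunctive sum (two heads at the same place would cancel, matching j XOR j = 0). So the Nim-value is the XOR of the 1-indexed positions of the heads.
Face-up positions (1-indexed): [2, 6]
XOR 0 with 2: 0 XOR 2 = 2
XOR 2 with 6: 2 XOR 6 = 4
Nim-value = 4

4


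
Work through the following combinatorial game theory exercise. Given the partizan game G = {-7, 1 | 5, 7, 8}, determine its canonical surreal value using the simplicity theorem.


Left options: {-7, 1}, max = 1
Right options: {5, 7, 8}, min = 5
All options are numbers and max(Left) < min(Right), so by the simplicity theorem the value is the simplest (earliest-born) number strictly between 1 and 5.
Integers 2 through 4 all lie strictly between 1 and 5.
Among integers, the simplest (lowest birthday = smallest |n|; 0 is born on day 0, +-n on day n) is 2.
No non-integer in the interval can be simpler: if x is a non-integer in the interval, then floor(x) or ceil(x) also lies in the interval (the interval contains an integer), and both are proper prefixes of x's sign expansion, i.e. born earlier. So the game value is 2.
Game value = 2

2


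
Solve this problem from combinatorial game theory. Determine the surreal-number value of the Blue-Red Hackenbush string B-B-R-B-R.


Edges (from ground): B-B-R-B-R
By Berlekamp's sign-expansion rule, a Blue-Red Hackenbush stalk has the value of the surreal number whose sign sequence is the edge sequence with B -> + and R -> -.
Sign sequence: ++-+-
Trace the sign expansion in the surreal number tree, starting from 0:
Edge 1: B (sign +) -> bounds (0, +inf), value = 1
Edge 2: B (sign +) -> bounds (1, +inf), value = 2
Edge 3: R (sign -) -> bounds (1, 2), value = 3/2
Edge 4: B (sign +) -> bounds (3/2, 2), value = 7/4
Edge 5: R (sign -) -> bounds (3/2, 7/4), value = 13/8
Game value = 13/8

13/8


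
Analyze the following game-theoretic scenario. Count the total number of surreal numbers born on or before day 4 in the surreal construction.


Day 0: {|} = 0 is born. Count = 1.
Day n: the number of surreal numbers born by day n is 2^(n+1) - 1.
By day 0: 2^1 - 1 = 1
By day 1: 2^2 - 1 = 3
By day 2: 2^3 - 1 = 7
By day 3: 2^4 - 1 = 15
By day 4: 2^5 - 1 = 31
By day 4: 31 surreal numbers.

31


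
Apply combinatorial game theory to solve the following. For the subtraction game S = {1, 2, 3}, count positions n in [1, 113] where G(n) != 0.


Subtraction set S = {1, 2, 3}, so G(n) = n mod 4.
G(n) = 0 when n is a multiple of 4.
Multiples of 4 in [1, 113]: 28
N-positions (nonzero Grundy) = 113 - 28 = 85

85


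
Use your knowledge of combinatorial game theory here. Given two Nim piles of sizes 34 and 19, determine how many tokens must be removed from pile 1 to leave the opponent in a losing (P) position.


Piles: 34 and 19
Current XOR: 34 XOR 19 = 49 (non-zero, so this is an N-position).
To make the XOR zero, we need to find a move that balances the piles.
For pile 1 (size 34): target = 34 XOR 49 = 19
We reduce pile 1 from 34 to 19.
Tokens removed: 34 - 19 = 15
Verification: 19 XOR 19 = 0

15


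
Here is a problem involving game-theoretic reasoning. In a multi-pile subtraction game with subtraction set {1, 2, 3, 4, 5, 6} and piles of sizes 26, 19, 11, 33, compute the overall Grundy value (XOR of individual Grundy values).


Subtraction set: {1, 2, 3, 4, 5, 6}
For this subtraction set, G(n) = n mod 7 (period = max + 1 = 7).
Pile 1 (size 26): G(26) = 26 mod 7 = 5
Pile 2 (size 19): G(19) = 19 mod 7 = 5
Pile 3 (size 11): G(11) = 11 mod 7 = 4
Pile 4 (size 33): G(33) = 33 mod 7 = 5
Total Grundy value = XOR of all: 5 XOR 5 XOR 4 XOR 5 = 1

1


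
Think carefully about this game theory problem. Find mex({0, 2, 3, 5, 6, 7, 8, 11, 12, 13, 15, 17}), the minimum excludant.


Set = {0, 2, 3, 5, 6, 7, 8, 11, 12, 13, 15, 17}
0 is in the set.
1 is NOT in the set. This is the mex.
mex = 1

1


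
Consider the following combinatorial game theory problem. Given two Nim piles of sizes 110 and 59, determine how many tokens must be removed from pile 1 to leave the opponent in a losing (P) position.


Piles: 110 and 59
Current XOR: 110 XOR 59 = 85 (non-zero, so this is an N-position).
To make the XOR zero, we need to find a move that balances the piles.
For pile 1 (size 110): target = 110 XOR 85 = 59
We reduce pile 1 from 110 to 59.
Tokens removed: 110 - 59 = 51
Verification: 59 XOR 59 = 0

51


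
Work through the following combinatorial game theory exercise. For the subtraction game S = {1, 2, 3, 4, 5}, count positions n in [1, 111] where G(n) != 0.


Subtraction set S = {1, 2, 3, 4, 5}, so G(n) = n mod 6.
G(n) = 0 when n is a multiple of 6.
Multiples of 6 in [1, 111]: 18
N-positions (nonzero Grundy) = 111 - 18 = 93

93


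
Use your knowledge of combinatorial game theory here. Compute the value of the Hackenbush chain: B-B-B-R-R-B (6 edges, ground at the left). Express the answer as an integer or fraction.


Edges (from ground): B-B-B-R-R-B
By Berlekamp's sign-expansion rule, a Blue-Red Hackenbush stalk has the value of the surreal number whose sign sequence is the edge sequence with B -> + and R -> -.
Sign sequence: +++--+
Trace the sign expansion in the surreal number tree, starting from 0:
Edge 1: B (sign +) -> bounds (0, +inf), value = 1
Edge 2: B (sign +) -> bounds (1, +inf), value = 2
Edge 3: B (sign +) -> bounds (2, +inf), value = 3
Edge 4: R (sign -) -> bounds (2, 3), value = 5/2
Edge 5: R (sign -) -> bounds (2, 5/2), value = 9/4
Edge 6: B (sign +) -> bounds (9/4, 5/2), value = 19/8
Game value = 19/8

19/8


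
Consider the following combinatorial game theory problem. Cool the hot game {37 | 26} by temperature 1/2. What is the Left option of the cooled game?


Original game: {37 | 26} (a switch {a | b} with a > b).
Cooling by t (for t below the temperature (a - b)/2 = 11/2) taxes each move by t: {a | b} cooled by t is {a - t | b + t}.
Cooling amount: t = 1/2
Cooled Left option: 37 - 1/2 = 73/2
Cooled Right option: 26 + 1/2 = 53/2
Cooled game: {73/2 | 53/2}
Left option = 73/2

73/2


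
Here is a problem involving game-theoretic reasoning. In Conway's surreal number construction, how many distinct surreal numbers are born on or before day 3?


Day 0: {|} = 0 is born. Count = 1.
Day n: the number of surreal numbers born by day n is 2^(n+1) - 1.
By day 0: 2^1 - 1 = 1
By day 1: 2^2 - 1 = 3
By day 2: 2^3 - 1 = 7
By day 3: 2^4 - 1 = 15
By day 3: 15 surreal numbers.

15


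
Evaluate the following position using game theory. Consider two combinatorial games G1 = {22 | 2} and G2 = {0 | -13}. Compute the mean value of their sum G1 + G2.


G1 = {22 | 2}, G2 = {0 | -13}
Each is a switch {a | b} with numbers a > b; its mean value is (a + b)/2, and mean value is additive over game sums: m(G1 + G2) = m(G1) + m(G2).
Mean of G1 = (22 + (2))/2 = 24/2 = 12
Mean of G2 = (0 + (-13))/2 = -13/2 = -13/2
Mean of G1 + G2 = 12 + -13/2 = 11/2

11/2


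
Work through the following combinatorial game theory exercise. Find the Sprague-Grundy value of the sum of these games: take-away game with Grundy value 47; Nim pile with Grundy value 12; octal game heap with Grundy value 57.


By the Sprague-Grundy theorem, the Grundy value of a sum of games is the XOR of individual Grundy values.
take-away game: Grundy value = 47. Running XOR: 0 XOR 47 = 47
Nim pile: Grundy value = 12. Running XOR: 47 XOR 12 = 35
octal game heap: Grundy value = 57. Running XOR: 35 XOR 57 = 26
The combined Grundy value is 26.

26


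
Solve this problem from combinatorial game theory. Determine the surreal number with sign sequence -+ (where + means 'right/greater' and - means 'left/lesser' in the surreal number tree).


Sign expansion: -+
Rule: track bounds (lo, hi), initially (-inf, +inf). On '+', the current value becomes lo and we move to the simplest number in (value, hi): value + 1 if hi = +inf, otherwise the midpoint (value + hi)/2. On '-', the current value becomes hi and we move to value - 1 if lo = -inf, otherwise the midpoint (lo + value)/2.
Start at 0.
Step 1: sign = -, move left. Bounds: (-inf, 0). Value = -1
Step 2: sign = +, move right. Bounds: (-1, 0). Value = -1/2
The surreal number with sign expansion -+ is -1/2.

-1/2


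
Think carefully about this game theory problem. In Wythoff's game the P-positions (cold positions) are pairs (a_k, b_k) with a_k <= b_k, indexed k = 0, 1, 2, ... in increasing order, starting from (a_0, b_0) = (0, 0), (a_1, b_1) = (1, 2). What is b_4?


By Wythoff's theorem, a_k = floor(k * phi) and b_k = floor(k * phi^2) = a_k + k, where phi = (1 + sqrt(5))/2 is the golden ratio.
phi = (1 + sqrt(5))/2 = 1.618034
phi^2 = phi + 1 = 2.618034
k = 4
k * phi^2 = 4 * 2.618034 = 10.472136
b_4 = floor(k * phi^2) = 10 (check: a_4 + k = 6 + 4 = 10)

10


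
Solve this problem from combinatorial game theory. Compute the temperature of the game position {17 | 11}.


The game is {17 | 11}, a switch {a | b} with numbers a > b.
Cooling {a | b} by t gives {a - t | b + t}, which stops being hot when a - t = b + t, i.e. at t = (a - b)/2. So the temperature of a switch is (a - b)/2.
Temperature = (Left option - Right option) / 2
= (17 - (11)) / 2
= 6 / 2
= 3

3


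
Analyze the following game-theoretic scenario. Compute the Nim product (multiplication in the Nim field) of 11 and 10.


Nim multiplication is bilinear over XOR: (u XOR v) * w = (u*w) XOR (v*w).
So we split each operand into its bit components and XOR the pairwise Nim products.
11 = 1 + 2 + 8 (as XOR of powers of 2).
10 = 2 + 8 (as XOR of powers of 2).
Using the standard Nim-product table on single bits:
  2*2 = 3,   2*4 = 8,   2*8 = 12,
  4*4 = 6,   4*8 = 11,  8*8 = 13,
and  1*x = x (identity), k*l = l*k (commutative).
Pairwise Nim products:
  1 * 2 = 2
  1 * 8 = 8
  2 * 2 = 3
  2 * 8 = 12
  8 * 2 = 12
  8 * 8 = 13
XOR them: 2 XOR 8 XOR 3 XOR 12 XOR 12 XOR 13 = 4.
Result: 11 * 10 = 4 (in Nim).

4


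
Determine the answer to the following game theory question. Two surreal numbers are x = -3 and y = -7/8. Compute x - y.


x = -3, y = -7/8
Converting to common denominator: 8
x = -24/8, y = -7/8
x - y = -3 - -7/8 = -17/8

-17/8


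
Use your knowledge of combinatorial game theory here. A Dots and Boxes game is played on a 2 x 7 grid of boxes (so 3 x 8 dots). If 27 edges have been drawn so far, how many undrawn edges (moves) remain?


Grid: 2 x 7 boxes, i.e. 3 rows and 8 columns of dots.
Horizontal edges: (rows + 1) * cols = 3 * 7 = 21
Vertical edges: rows * (cols + 1) = 2 * 8 = 16
Total edges: 21 + 16 = 37
Edges drawn: 27
Remaining: 37 - 27 = 10

10
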